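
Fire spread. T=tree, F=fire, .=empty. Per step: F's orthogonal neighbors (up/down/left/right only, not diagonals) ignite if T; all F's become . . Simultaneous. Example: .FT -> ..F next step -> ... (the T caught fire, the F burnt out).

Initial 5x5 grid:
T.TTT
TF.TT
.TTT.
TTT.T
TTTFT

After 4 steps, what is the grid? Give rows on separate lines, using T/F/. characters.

Step 1: 4 trees catch fire, 2 burn out
  T.TTT
  F..TT
  .FTT.
  TTT.T
  TTF.F
Step 2: 6 trees catch fire, 4 burn out
  F.TTT
  ...TT
  ..FT.
  TFF.F
  TF...
Step 3: 3 trees catch fire, 6 burn out
  ..TTT
  ...TT
  ...F.
  F....
  F....
Step 4: 1 trees catch fire, 3 burn out
  ..TTT
  ...FT
  .....
  .....
  .....

..TTT
...FT
.....
.....
.....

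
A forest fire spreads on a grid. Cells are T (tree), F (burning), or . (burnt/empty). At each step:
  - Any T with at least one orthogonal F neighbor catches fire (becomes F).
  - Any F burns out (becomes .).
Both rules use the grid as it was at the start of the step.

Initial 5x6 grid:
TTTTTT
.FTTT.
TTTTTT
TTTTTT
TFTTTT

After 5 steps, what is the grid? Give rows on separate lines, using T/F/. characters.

Step 1: 6 trees catch fire, 2 burn out
  TFTTTT
  ..FTT.
  TFTTTT
  TFTTTT
  F.FTTT
Step 2: 8 trees catch fire, 6 burn out
  F.FTTT
  ...FT.
  F.FTTT
  F.FTTT
  ...FTT
Step 3: 5 trees catch fire, 8 burn out
  ...FTT
  ....F.
  ...FTT
  ...FTT
  ....FT
Step 4: 4 trees catch fire, 5 burn out
  ....FT
  ......
  ....FT
  ....FT
  .....F
Step 5: 3 trees catch fire, 4 burn out
  .....F
  ......
  .....F
  .....F
  ......

.....F
......
.....F
.....F
......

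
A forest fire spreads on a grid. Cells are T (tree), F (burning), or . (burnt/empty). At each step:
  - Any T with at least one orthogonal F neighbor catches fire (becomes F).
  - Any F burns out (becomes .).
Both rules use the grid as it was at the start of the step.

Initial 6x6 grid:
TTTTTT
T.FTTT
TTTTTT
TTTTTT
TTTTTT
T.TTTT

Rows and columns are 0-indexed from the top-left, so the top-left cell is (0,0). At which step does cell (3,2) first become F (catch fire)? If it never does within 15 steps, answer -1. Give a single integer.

Step 1: cell (3,2)='T' (+3 fires, +1 burnt)
Step 2: cell (3,2)='F' (+6 fires, +3 burnt)
  -> target ignites at step 2
Step 3: cell (3,2)='.' (+8 fires, +6 burnt)
Step 4: cell (3,2)='.' (+8 fires, +8 burnt)
Step 5: cell (3,2)='.' (+4 fires, +8 burnt)
Step 6: cell (3,2)='.' (+3 fires, +4 burnt)
Step 7: cell (3,2)='.' (+1 fires, +3 burnt)
Step 8: cell (3,2)='.' (+0 fires, +1 burnt)
  fire out at step 8

2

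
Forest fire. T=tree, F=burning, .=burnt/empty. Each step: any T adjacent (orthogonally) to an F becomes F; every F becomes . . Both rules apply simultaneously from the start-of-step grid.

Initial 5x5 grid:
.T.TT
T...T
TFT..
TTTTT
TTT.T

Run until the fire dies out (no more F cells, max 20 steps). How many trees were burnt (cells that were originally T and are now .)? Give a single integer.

Step 1: +3 fires, +1 burnt (F count now 3)
Step 2: +4 fires, +3 burnt (F count now 4)
Step 3: +3 fires, +4 burnt (F count now 3)
Step 4: +1 fires, +3 burnt (F count now 1)
Step 5: +1 fires, +1 burnt (F count now 1)
Step 6: +0 fires, +1 burnt (F count now 0)
Fire out after step 6
Initially T: 16, now '.': 21
Total burnt (originally-T cells now '.'): 12

Answer: 12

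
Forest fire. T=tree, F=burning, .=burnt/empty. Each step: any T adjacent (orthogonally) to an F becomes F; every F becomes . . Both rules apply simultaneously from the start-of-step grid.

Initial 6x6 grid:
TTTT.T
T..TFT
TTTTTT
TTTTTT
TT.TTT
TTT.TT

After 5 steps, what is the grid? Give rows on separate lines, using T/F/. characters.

Step 1: 3 trees catch fire, 1 burn out
  TTTT.T
  T..F.F
  TTTTFT
  TTTTTT
  TT.TTT
  TTT.TT
Step 2: 5 trees catch fire, 3 burn out
  TTTF.F
  T.....
  TTTF.F
  TTTTFT
  TT.TTT
  TTT.TT
Step 3: 5 trees catch fire, 5 burn out
  TTF...
  T.....
  TTF...
  TTTF.F
  TT.TFT
  TTT.TT
Step 4: 6 trees catch fire, 5 burn out
  TF....
  T.....
  TF....
  TTF...
  TT.F.F
  TTT.FT
Step 5: 4 trees catch fire, 6 burn out
  F.....
  T.....
  F.....
  TF....
  TT....
  TTT..F

F.....
T.....
F.....
TF....
TT....
TTT..F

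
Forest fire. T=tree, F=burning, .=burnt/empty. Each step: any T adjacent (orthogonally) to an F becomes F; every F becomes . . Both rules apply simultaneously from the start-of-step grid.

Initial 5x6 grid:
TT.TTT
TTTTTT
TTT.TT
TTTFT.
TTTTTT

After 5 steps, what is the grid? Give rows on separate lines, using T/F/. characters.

Step 1: 3 trees catch fire, 1 burn out
  TT.TTT
  TTTTTT
  TTT.TT
  TTF.F.
  TTTFTT
Step 2: 5 trees catch fire, 3 burn out
  TT.TTT
  TTTTTT
  TTF.FT
  TF....
  TTF.FT
Step 3: 7 trees catch fire, 5 burn out
  TT.TTT
  TTFTFT
  TF...F
  F.....
  TF...F
Step 4: 6 trees catch fire, 7 burn out
  TT.TFT
  TF.F.F
  F.....
  ......
  F.....
Step 5: 4 trees catch fire, 6 burn out
  TF.F.F
  F.....
  ......
  ......
  ......

TF.F.F
F.....
......
......
......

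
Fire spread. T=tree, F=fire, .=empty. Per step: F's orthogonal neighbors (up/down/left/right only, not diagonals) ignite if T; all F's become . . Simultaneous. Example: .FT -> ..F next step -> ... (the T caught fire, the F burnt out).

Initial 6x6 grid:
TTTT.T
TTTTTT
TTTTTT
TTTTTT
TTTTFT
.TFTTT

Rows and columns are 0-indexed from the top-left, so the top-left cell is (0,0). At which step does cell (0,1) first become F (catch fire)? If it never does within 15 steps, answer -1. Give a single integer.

Step 1: cell (0,1)='T' (+7 fires, +2 burnt)
Step 2: cell (0,1)='T' (+6 fires, +7 burnt)
Step 3: cell (0,1)='T' (+6 fires, +6 burnt)
Step 4: cell (0,1)='T' (+5 fires, +6 burnt)
Step 5: cell (0,1)='T' (+5 fires, +5 burnt)
Step 6: cell (0,1)='F' (+2 fires, +5 burnt)
  -> target ignites at step 6
Step 7: cell (0,1)='.' (+1 fires, +2 burnt)
Step 8: cell (0,1)='.' (+0 fires, +1 burnt)
  fire out at step 8

6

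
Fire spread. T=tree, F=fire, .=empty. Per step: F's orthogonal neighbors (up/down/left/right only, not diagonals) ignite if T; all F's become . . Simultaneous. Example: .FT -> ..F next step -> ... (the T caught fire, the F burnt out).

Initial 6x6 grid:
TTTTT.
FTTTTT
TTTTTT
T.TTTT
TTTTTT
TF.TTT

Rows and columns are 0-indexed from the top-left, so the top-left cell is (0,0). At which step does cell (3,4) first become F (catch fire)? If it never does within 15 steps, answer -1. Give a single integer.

Step 1: cell (3,4)='T' (+5 fires, +2 burnt)
Step 2: cell (3,4)='T' (+6 fires, +5 burnt)
Step 3: cell (3,4)='T' (+5 fires, +6 burnt)
Step 4: cell (3,4)='T' (+6 fires, +5 burnt)
Step 5: cell (3,4)='F' (+6 fires, +6 burnt)
  -> target ignites at step 5
Step 6: cell (3,4)='.' (+3 fires, +6 burnt)
Step 7: cell (3,4)='.' (+0 fires, +3 burnt)
  fire out at step 7

5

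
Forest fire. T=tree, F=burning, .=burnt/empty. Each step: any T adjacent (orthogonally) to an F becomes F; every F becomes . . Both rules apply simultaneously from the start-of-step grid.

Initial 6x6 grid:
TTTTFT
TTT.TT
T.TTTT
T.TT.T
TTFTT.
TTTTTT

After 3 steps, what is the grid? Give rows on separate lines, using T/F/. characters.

Step 1: 7 trees catch fire, 2 burn out
  TTTF.F
  TTT.FT
  T.TTTT
  T.FT.T
  TF.FT.
  TTFTTT
Step 2: 9 trees catch fire, 7 burn out
  TTF...
  TTT..F
  T.FTFT
  T..F.T
  F...F.
  TF.FTT
Step 3: 7 trees catch fire, 9 burn out
  TF....
  TTF...
  T..F.F
  F....T
  ......
  F...FT

TF....
TTF...
T..F.F
F....T
......
F...FT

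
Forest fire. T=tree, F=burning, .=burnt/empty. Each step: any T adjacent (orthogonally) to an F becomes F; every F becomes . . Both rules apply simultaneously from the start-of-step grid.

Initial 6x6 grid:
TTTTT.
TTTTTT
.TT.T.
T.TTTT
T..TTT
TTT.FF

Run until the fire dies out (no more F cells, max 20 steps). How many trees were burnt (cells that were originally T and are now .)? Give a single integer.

Answer: 21

Derivation:
Step 1: +2 fires, +2 burnt (F count now 2)
Step 2: +3 fires, +2 burnt (F count now 3)
Step 3: +2 fires, +3 burnt (F count now 2)
Step 4: +2 fires, +2 burnt (F count now 2)
Step 5: +4 fires, +2 burnt (F count now 4)
Step 6: +3 fires, +4 burnt (F count now 3)
Step 7: +2 fires, +3 burnt (F count now 2)
Step 8: +2 fires, +2 burnt (F count now 2)
Step 9: +1 fires, +2 burnt (F count now 1)
Step 10: +0 fires, +1 burnt (F count now 0)
Fire out after step 10
Initially T: 26, now '.': 31
Total burnt (originally-T cells now '.'): 21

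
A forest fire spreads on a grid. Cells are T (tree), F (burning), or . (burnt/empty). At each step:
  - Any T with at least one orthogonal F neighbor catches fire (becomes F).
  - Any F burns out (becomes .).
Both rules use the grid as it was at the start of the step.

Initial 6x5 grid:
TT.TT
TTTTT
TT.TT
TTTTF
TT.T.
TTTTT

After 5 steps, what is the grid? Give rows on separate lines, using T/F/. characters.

Step 1: 2 trees catch fire, 1 burn out
  TT.TT
  TTTTT
  TT.TF
  TTTF.
  TT.T.
  TTTTT
Step 2: 4 trees catch fire, 2 burn out
  TT.TT
  TTTTF
  TT.F.
  TTF..
  TT.F.
  TTTTT
Step 3: 4 trees catch fire, 4 burn out
  TT.TF
  TTTF.
  TT...
  TF...
  TT...
  TTTFT
Step 4: 7 trees catch fire, 4 burn out
  TT.F.
  TTF..
  TF...
  F....
  TF...
  TTF.F
Step 5: 4 trees catch fire, 7 burn out
  TT...
  TF...
  F....
  .....
  F....
  TF...

TT...
TF...
F....
.....
F....
TF...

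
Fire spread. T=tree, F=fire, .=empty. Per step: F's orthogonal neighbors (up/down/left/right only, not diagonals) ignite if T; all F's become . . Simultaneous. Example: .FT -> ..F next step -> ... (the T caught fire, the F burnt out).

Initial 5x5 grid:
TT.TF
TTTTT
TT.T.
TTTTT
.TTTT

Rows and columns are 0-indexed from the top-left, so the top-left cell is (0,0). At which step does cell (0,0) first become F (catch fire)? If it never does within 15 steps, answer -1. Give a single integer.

Step 1: cell (0,0)='T' (+2 fires, +1 burnt)
Step 2: cell (0,0)='T' (+1 fires, +2 burnt)
Step 3: cell (0,0)='T' (+2 fires, +1 burnt)
Step 4: cell (0,0)='T' (+2 fires, +2 burnt)
Step 5: cell (0,0)='T' (+6 fires, +2 burnt)
Step 6: cell (0,0)='F' (+5 fires, +6 burnt)
  -> target ignites at step 6
Step 7: cell (0,0)='.' (+2 fires, +5 burnt)
Step 8: cell (0,0)='.' (+0 fires, +2 burnt)
  fire out at step 8

6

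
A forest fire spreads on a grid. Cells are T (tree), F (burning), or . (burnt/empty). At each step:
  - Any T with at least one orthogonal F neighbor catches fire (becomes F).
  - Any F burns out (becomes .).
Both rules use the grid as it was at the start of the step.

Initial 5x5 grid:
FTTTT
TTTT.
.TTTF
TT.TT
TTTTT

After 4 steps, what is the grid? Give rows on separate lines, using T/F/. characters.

Step 1: 4 trees catch fire, 2 burn out
  .FTTT
  FTTT.
  .TTF.
  TT.TF
  TTTTT
Step 2: 6 trees catch fire, 4 burn out
  ..FTT
  .FTF.
  .TF..
  TT.F.
  TTTTF
Step 3: 4 trees catch fire, 6 burn out
  ...FT
  ..F..
  .F...
  TT...
  TTTF.
Step 4: 3 trees catch fire, 4 burn out
  ....F
  .....
  .....
  TF...
  TTF..

....F
.....
.....
TF...
TTF..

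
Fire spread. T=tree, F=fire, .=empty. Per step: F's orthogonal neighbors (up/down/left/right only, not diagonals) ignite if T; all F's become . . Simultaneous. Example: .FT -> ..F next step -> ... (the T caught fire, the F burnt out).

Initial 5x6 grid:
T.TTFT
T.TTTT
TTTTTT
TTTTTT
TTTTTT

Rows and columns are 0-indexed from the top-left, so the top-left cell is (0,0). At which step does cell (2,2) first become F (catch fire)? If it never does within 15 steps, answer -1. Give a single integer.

Step 1: cell (2,2)='T' (+3 fires, +1 burnt)
Step 2: cell (2,2)='T' (+4 fires, +3 burnt)
Step 3: cell (2,2)='T' (+4 fires, +4 burnt)
Step 4: cell (2,2)='F' (+4 fires, +4 burnt)
  -> target ignites at step 4
Step 5: cell (2,2)='.' (+4 fires, +4 burnt)
Step 6: cell (2,2)='.' (+3 fires, +4 burnt)
Step 7: cell (2,2)='.' (+3 fires, +3 burnt)
Step 8: cell (2,2)='.' (+2 fires, +3 burnt)
Step 9: cell (2,2)='.' (+0 fires, +2 burnt)
  fire out at step 9

4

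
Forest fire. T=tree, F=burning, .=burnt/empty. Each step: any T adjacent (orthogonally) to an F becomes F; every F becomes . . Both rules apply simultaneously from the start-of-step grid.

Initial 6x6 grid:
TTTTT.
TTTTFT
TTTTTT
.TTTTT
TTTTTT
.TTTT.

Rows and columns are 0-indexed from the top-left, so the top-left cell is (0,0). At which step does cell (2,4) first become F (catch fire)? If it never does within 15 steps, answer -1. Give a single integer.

Step 1: cell (2,4)='F' (+4 fires, +1 burnt)
  -> target ignites at step 1
Step 2: cell (2,4)='.' (+5 fires, +4 burnt)
Step 3: cell (2,4)='.' (+6 fires, +5 burnt)
Step 4: cell (2,4)='.' (+7 fires, +6 burnt)
Step 5: cell (2,4)='.' (+5 fires, +7 burnt)
Step 6: cell (2,4)='.' (+2 fires, +5 burnt)
Step 7: cell (2,4)='.' (+2 fires, +2 burnt)
Step 8: cell (2,4)='.' (+0 fires, +2 burnt)
  fire out at step 8

1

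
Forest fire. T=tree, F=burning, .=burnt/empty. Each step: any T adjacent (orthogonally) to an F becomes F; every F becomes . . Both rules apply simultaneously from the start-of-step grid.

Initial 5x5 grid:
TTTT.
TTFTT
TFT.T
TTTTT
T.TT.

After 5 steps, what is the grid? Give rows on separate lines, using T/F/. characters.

Step 1: 6 trees catch fire, 2 burn out
  TTFT.
  TF.FT
  F.F.T
  TFTTT
  T.TT.
Step 2: 6 trees catch fire, 6 burn out
  TF.F.
  F...F
  ....T
  F.FTT
  T.TT.
Step 3: 5 trees catch fire, 6 burn out
  F....
  .....
  ....F
  ...FT
  F.FT.
Step 4: 2 trees catch fire, 5 burn out
  .....
  .....
  .....
  ....F
  ...F.
Step 5: 0 trees catch fire, 2 burn out
  .....
  .....
  .....
  .....
  .....

.....
.....
.....
.....
.....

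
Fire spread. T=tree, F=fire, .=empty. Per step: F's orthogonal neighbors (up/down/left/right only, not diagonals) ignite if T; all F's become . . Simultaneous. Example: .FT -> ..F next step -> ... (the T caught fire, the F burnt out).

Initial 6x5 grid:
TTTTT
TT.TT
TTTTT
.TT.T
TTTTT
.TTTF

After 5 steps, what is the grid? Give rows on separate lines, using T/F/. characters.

Step 1: 2 trees catch fire, 1 burn out
  TTTTT
  TT.TT
  TTTTT
  .TT.T
  TTTTF
  .TTF.
Step 2: 3 trees catch fire, 2 burn out
  TTTTT
  TT.TT
  TTTTT
  .TT.F
  TTTF.
  .TF..
Step 3: 3 trees catch fire, 3 burn out
  TTTTT
  TT.TT
  TTTTF
  .TT..
  TTF..
  .F...
Step 4: 4 trees catch fire, 3 burn out
  TTTTT
  TT.TF
  TTTF.
  .TF..
  TF...
  .....
Step 5: 5 trees catch fire, 4 burn out
  TTTTF
  TT.F.
  TTF..
  .F...
  F....
  .....

TTTTF
TT.F.
TTF..
.F...
F....
.....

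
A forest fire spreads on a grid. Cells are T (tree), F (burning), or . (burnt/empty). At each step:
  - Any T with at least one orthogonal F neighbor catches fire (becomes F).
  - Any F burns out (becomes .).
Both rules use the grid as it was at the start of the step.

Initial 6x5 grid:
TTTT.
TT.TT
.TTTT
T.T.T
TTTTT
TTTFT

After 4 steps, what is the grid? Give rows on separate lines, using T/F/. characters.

Step 1: 3 trees catch fire, 1 burn out
  TTTT.
  TT.TT
  .TTTT
  T.T.T
  TTTFT
  TTF.F
Step 2: 3 trees catch fire, 3 burn out
  TTTT.
  TT.TT
  .TTTT
  T.T.T
  TTF.F
  TF...
Step 3: 4 trees catch fire, 3 burn out
  TTTT.
  TT.TT
  .TTTT
  T.F.F
  TF...
  F....
Step 4: 3 trees catch fire, 4 burn out
  TTTT.
  TT.TT
  .TFTF
  T....
  F....
  .....

TTTT.
TT.TT
.TFTF
T....
F....
.....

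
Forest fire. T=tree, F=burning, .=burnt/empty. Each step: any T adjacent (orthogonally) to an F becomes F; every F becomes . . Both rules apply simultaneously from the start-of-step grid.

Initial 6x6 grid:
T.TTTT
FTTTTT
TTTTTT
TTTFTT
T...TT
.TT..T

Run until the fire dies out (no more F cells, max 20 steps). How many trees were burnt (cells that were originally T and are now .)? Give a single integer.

Answer: 25

Derivation:
Step 1: +6 fires, +2 burnt (F count now 6)
Step 2: +9 fires, +6 burnt (F count now 9)
Step 3: +6 fires, +9 burnt (F count now 6)
Step 4: +3 fires, +6 burnt (F count now 3)
Step 5: +1 fires, +3 burnt (F count now 1)
Step 6: +0 fires, +1 burnt (F count now 0)
Fire out after step 6
Initially T: 27, now '.': 34
Total burnt (originally-T cells now '.'): 25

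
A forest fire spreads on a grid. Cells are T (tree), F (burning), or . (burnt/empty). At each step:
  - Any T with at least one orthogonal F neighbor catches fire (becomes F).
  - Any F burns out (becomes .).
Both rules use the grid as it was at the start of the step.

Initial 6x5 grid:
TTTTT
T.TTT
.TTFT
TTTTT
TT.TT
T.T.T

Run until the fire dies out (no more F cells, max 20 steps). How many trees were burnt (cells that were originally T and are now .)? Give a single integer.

Answer: 23

Derivation:
Step 1: +4 fires, +1 burnt (F count now 4)
Step 2: +7 fires, +4 burnt (F count now 7)
Step 3: +4 fires, +7 burnt (F count now 4)
Step 4: +4 fires, +4 burnt (F count now 4)
Step 5: +2 fires, +4 burnt (F count now 2)
Step 6: +2 fires, +2 burnt (F count now 2)
Step 7: +0 fires, +2 burnt (F count now 0)
Fire out after step 7
Initially T: 24, now '.': 29
Total burnt (originally-T cells now '.'): 23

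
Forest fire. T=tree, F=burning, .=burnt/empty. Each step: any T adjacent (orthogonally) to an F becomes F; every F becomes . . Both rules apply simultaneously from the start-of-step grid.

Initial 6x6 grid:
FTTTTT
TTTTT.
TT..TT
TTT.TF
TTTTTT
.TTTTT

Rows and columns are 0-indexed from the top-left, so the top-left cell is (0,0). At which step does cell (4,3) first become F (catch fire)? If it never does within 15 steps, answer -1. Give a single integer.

Step 1: cell (4,3)='T' (+5 fires, +2 burnt)
Step 2: cell (4,3)='T' (+6 fires, +5 burnt)
Step 3: cell (4,3)='F' (+7 fires, +6 burnt)
  -> target ignites at step 3
Step 4: cell (4,3)='.' (+6 fires, +7 burnt)
Step 5: cell (4,3)='.' (+4 fires, +6 burnt)
Step 6: cell (4,3)='.' (+1 fires, +4 burnt)
Step 7: cell (4,3)='.' (+0 fires, +1 burnt)
  fire out at step 7

3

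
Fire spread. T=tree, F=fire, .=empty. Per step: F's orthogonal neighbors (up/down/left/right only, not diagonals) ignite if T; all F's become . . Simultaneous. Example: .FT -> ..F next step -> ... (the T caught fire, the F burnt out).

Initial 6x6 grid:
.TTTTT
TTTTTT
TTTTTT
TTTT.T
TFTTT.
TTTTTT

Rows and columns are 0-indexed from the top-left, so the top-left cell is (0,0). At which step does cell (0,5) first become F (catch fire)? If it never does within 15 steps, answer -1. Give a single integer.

Step 1: cell (0,5)='T' (+4 fires, +1 burnt)
Step 2: cell (0,5)='T' (+6 fires, +4 burnt)
Step 3: cell (0,5)='T' (+6 fires, +6 burnt)
Step 4: cell (0,5)='T' (+5 fires, +6 burnt)
Step 5: cell (0,5)='T' (+4 fires, +5 burnt)
Step 6: cell (0,5)='T' (+3 fires, +4 burnt)
Step 7: cell (0,5)='T' (+3 fires, +3 burnt)
Step 8: cell (0,5)='F' (+1 fires, +3 burnt)
  -> target ignites at step 8
Step 9: cell (0,5)='.' (+0 fires, +1 burnt)
  fire out at step 9

8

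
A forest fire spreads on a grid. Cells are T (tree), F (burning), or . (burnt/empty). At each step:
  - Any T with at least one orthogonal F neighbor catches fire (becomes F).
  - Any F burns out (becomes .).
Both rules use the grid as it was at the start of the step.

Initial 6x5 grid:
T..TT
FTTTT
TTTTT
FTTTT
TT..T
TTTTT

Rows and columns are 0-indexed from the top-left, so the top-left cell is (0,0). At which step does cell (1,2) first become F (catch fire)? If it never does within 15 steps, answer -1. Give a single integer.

Step 1: cell (1,2)='T' (+5 fires, +2 burnt)
Step 2: cell (1,2)='F' (+5 fires, +5 burnt)
  -> target ignites at step 2
Step 3: cell (1,2)='.' (+4 fires, +5 burnt)
Step 4: cell (1,2)='.' (+5 fires, +4 burnt)
Step 5: cell (1,2)='.' (+4 fires, +5 burnt)
Step 6: cell (1,2)='.' (+1 fires, +4 burnt)
Step 7: cell (1,2)='.' (+0 fires, +1 burnt)
  fire out at step 7

2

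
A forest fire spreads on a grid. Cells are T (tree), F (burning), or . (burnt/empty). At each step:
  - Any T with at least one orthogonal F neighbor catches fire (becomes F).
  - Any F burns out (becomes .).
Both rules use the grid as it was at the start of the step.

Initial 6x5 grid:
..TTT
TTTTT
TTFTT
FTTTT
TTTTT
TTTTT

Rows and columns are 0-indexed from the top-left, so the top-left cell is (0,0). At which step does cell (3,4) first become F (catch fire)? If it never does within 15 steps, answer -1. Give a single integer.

Step 1: cell (3,4)='T' (+7 fires, +2 burnt)
Step 2: cell (3,4)='T' (+9 fires, +7 burnt)
Step 3: cell (3,4)='F' (+6 fires, +9 burnt)
  -> target ignites at step 3
Step 4: cell (3,4)='.' (+3 fires, +6 burnt)
Step 5: cell (3,4)='.' (+1 fires, +3 burnt)
Step 6: cell (3,4)='.' (+0 fires, +1 burnt)
  fire out at step 6

3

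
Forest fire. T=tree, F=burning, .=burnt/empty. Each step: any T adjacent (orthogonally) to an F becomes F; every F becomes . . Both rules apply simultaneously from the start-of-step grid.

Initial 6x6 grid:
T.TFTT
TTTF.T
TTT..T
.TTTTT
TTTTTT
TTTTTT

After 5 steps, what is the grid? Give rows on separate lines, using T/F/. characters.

Step 1: 3 trees catch fire, 2 burn out
  T.F.FT
  TTF..T
  TTT..T
  .TTTTT
  TTTTTT
  TTTTTT
Step 2: 3 trees catch fire, 3 burn out
  T....F
  TF...T
  TTF..T
  .TTTTT
  TTTTTT
  TTTTTT
Step 3: 4 trees catch fire, 3 burn out
  T.....
  F....F
  TF...T
  .TFTTT
  TTTTTT
  TTTTTT
Step 4: 6 trees catch fire, 4 burn out
  F.....
  ......
  F....F
  .F.FTT
  TTFTTT
  TTTTTT
Step 5: 5 trees catch fire, 6 burn out
  ......
  ......
  ......
  ....FF
  TF.FTT
  TTFTTT

......
......
......
....FF
TF.FTT
TTFTTT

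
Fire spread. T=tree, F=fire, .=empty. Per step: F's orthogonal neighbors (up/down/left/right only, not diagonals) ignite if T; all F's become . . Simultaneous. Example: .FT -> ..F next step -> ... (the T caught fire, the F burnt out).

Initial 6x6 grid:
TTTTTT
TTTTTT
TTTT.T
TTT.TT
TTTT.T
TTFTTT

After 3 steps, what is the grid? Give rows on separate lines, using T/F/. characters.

Step 1: 3 trees catch fire, 1 burn out
  TTTTTT
  TTTTTT
  TTTT.T
  TTT.TT
  TTFT.T
  TF.FTT
Step 2: 5 trees catch fire, 3 burn out
  TTTTTT
  TTTTTT
  TTTT.T
  TTF.TT
  TF.F.T
  F...FT
Step 3: 4 trees catch fire, 5 burn out
  TTTTTT
  TTTTTT
  TTFT.T
  TF..TT
  F....T
  .....F

TTTTTT
TTTTTT
TTFT.T
TF..TT
F....T
.....F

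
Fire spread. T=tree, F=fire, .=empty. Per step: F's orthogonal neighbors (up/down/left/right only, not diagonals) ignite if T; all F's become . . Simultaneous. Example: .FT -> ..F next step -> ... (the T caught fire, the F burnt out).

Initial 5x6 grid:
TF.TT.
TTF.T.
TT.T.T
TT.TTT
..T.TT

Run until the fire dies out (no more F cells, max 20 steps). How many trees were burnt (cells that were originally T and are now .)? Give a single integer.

Step 1: +2 fires, +2 burnt (F count now 2)
Step 2: +2 fires, +2 burnt (F count now 2)
Step 3: +2 fires, +2 burnt (F count now 2)
Step 4: +1 fires, +2 burnt (F count now 1)
Step 5: +0 fires, +1 burnt (F count now 0)
Fire out after step 5
Initially T: 18, now '.': 19
Total burnt (originally-T cells now '.'): 7

Answer: 7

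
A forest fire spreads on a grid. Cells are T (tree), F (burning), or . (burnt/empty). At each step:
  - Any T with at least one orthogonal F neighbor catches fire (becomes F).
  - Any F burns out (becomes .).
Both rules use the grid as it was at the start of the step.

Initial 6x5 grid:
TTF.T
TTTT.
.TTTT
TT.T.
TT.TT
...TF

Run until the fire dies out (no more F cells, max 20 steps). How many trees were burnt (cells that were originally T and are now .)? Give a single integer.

Step 1: +4 fires, +2 burnt (F count now 4)
Step 2: +5 fires, +4 burnt (F count now 5)
Step 3: +4 fires, +5 burnt (F count now 4)
Step 4: +2 fires, +4 burnt (F count now 2)
Step 5: +2 fires, +2 burnt (F count now 2)
Step 6: +1 fires, +2 burnt (F count now 1)
Step 7: +0 fires, +1 burnt (F count now 0)
Fire out after step 7
Initially T: 19, now '.': 29
Total burnt (originally-T cells now '.'): 18

Answer: 18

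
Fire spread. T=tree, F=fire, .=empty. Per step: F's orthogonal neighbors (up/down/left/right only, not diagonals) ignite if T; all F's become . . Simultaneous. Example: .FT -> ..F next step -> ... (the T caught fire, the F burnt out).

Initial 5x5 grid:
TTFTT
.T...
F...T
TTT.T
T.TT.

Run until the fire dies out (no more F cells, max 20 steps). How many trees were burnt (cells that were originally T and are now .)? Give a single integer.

Step 1: +3 fires, +2 burnt (F count now 3)
Step 2: +5 fires, +3 burnt (F count now 5)
Step 3: +1 fires, +5 burnt (F count now 1)
Step 4: +1 fires, +1 burnt (F count now 1)
Step 5: +1 fires, +1 burnt (F count now 1)
Step 6: +0 fires, +1 burnt (F count now 0)
Fire out after step 6
Initially T: 13, now '.': 23
Total burnt (originally-T cells now '.'): 11

Answer: 11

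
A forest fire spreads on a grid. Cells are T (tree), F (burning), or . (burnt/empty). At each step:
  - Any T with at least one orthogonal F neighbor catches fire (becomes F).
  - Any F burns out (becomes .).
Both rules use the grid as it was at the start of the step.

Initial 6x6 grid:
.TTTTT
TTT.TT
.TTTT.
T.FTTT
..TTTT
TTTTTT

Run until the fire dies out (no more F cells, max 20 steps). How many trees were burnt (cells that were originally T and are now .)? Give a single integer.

Answer: 27

Derivation:
Step 1: +3 fires, +1 burnt (F count now 3)
Step 2: +6 fires, +3 burnt (F count now 6)
Step 3: +7 fires, +6 burnt (F count now 7)
Step 4: +7 fires, +7 burnt (F count now 7)
Step 5: +3 fires, +7 burnt (F count now 3)
Step 6: +1 fires, +3 burnt (F count now 1)
Step 7: +0 fires, +1 burnt (F count now 0)
Fire out after step 7
Initially T: 28, now '.': 35
Total burnt (originally-T cells now '.'): 27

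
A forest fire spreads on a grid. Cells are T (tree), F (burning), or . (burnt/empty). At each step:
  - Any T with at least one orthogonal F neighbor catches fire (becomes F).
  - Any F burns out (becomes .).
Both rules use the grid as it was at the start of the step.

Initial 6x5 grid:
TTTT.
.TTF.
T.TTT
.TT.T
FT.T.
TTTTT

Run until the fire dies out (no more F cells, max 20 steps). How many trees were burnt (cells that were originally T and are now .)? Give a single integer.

Step 1: +5 fires, +2 burnt (F count now 5)
Step 2: +6 fires, +5 burnt (F count now 6)
Step 3: +4 fires, +6 burnt (F count now 4)
Step 4: +2 fires, +4 burnt (F count now 2)
Step 5: +2 fires, +2 burnt (F count now 2)
Step 6: +0 fires, +2 burnt (F count now 0)
Fire out after step 6
Initially T: 20, now '.': 29
Total burnt (originally-T cells now '.'): 19

Answer: 19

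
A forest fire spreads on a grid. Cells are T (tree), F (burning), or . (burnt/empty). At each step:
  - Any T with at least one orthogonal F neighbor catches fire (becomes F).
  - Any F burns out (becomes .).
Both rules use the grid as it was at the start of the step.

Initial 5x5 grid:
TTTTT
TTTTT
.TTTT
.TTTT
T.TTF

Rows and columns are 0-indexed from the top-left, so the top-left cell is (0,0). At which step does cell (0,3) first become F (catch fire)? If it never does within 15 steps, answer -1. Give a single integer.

Step 1: cell (0,3)='T' (+2 fires, +1 burnt)
Step 2: cell (0,3)='T' (+3 fires, +2 burnt)
Step 3: cell (0,3)='T' (+3 fires, +3 burnt)
Step 4: cell (0,3)='T' (+4 fires, +3 burnt)
Step 5: cell (0,3)='F' (+3 fires, +4 burnt)
  -> target ignites at step 5
Step 6: cell (0,3)='.' (+2 fires, +3 burnt)
Step 7: cell (0,3)='.' (+2 fires, +2 burnt)
Step 8: cell (0,3)='.' (+1 fires, +2 burnt)
Step 9: cell (0,3)='.' (+0 fires, +1 burnt)
  fire out at step 9

5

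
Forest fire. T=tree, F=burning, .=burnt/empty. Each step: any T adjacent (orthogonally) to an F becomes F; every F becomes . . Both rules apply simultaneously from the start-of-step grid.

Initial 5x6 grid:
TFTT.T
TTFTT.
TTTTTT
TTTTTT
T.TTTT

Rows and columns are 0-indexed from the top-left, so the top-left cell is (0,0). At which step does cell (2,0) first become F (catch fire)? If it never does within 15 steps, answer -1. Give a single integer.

Step 1: cell (2,0)='T' (+5 fires, +2 burnt)
Step 2: cell (2,0)='T' (+6 fires, +5 burnt)
Step 3: cell (2,0)='F' (+5 fires, +6 burnt)
  -> target ignites at step 3
Step 4: cell (2,0)='.' (+4 fires, +5 burnt)
Step 5: cell (2,0)='.' (+3 fires, +4 burnt)
Step 6: cell (2,0)='.' (+1 fires, +3 burnt)
Step 7: cell (2,0)='.' (+0 fires, +1 burnt)
  fire out at step 7

3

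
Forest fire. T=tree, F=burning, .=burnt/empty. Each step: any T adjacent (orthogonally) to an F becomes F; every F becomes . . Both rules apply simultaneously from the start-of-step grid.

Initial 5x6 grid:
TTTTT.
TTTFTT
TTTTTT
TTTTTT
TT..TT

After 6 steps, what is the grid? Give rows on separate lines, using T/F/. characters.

Step 1: 4 trees catch fire, 1 burn out
  TTTFT.
  TTF.FT
  TTTFTT
  TTTTTT
  TT..TT
Step 2: 7 trees catch fire, 4 burn out
  TTF.F.
  TF...F
  TTF.FT
  TTTFTT
  TT..TT
Step 3: 6 trees catch fire, 7 burn out
  TF....
  F.....
  TF...F
  TTF.FT
  TT..TT
Step 4: 5 trees catch fire, 6 burn out
  F.....
  ......
  F.....
  TF...F
  TT..FT
Step 5: 3 trees catch fire, 5 burn out
  ......
  ......
  ......
  F.....
  TF...F
Step 6: 1 trees catch fire, 3 burn out
  ......
  ......
  ......
  ......
  F.....

......
......
......
......
F.....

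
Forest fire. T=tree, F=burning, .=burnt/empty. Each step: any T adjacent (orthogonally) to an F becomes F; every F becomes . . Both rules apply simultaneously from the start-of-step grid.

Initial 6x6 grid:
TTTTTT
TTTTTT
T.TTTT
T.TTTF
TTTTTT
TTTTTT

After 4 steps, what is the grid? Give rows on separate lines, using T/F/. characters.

Step 1: 3 trees catch fire, 1 burn out
  TTTTTT
  TTTTTT
  T.TTTF
  T.TTF.
  TTTTTF
  TTTTTT
Step 2: 5 trees catch fire, 3 burn out
  TTTTTT
  TTTTTF
  T.TTF.
  T.TF..
  TTTTF.
  TTTTTF
Step 3: 6 trees catch fire, 5 burn out
  TTTTTF
  TTTTF.
  T.TF..
  T.F...
  TTTF..
  TTTTF.
Step 4: 5 trees catch fire, 6 burn out
  TTTTF.
  TTTF..
  T.F...
  T.....
  TTF...
  TTTF..

TTTTF.
TTTF..
T.F...
T.....
TTF...
TTTF..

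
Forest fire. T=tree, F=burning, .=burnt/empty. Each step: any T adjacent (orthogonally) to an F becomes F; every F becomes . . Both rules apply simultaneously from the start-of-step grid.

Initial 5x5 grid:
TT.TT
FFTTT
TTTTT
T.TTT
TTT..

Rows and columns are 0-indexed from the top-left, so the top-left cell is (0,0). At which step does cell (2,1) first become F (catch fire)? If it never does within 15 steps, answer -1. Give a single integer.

Step 1: cell (2,1)='F' (+5 fires, +2 burnt)
  -> target ignites at step 1
Step 2: cell (2,1)='.' (+3 fires, +5 burnt)
Step 3: cell (2,1)='.' (+5 fires, +3 burnt)
Step 4: cell (2,1)='.' (+5 fires, +5 burnt)
Step 5: cell (2,1)='.' (+1 fires, +5 burnt)
Step 6: cell (2,1)='.' (+0 fires, +1 burnt)
  fire out at step 6

1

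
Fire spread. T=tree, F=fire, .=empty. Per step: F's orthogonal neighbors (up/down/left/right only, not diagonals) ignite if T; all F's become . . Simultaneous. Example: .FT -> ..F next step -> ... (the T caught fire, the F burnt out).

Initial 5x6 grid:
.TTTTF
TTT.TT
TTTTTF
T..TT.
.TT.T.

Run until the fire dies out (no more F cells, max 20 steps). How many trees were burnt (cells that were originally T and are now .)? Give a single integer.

Answer: 18

Derivation:
Step 1: +3 fires, +2 burnt (F count now 3)
Step 2: +4 fires, +3 burnt (F count now 4)
Step 3: +4 fires, +4 burnt (F count now 4)
Step 4: +3 fires, +4 burnt (F count now 3)
Step 5: +2 fires, +3 burnt (F count now 2)
Step 6: +2 fires, +2 burnt (F count now 2)
Step 7: +0 fires, +2 burnt (F count now 0)
Fire out after step 7
Initially T: 20, now '.': 28
Total burnt (originally-T cells now '.'): 18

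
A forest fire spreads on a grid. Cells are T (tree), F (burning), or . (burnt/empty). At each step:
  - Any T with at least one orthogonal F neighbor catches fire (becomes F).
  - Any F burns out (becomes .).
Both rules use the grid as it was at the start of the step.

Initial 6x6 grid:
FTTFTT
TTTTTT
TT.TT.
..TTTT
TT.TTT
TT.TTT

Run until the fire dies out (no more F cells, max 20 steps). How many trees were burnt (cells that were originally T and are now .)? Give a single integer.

Answer: 24

Derivation:
Step 1: +5 fires, +2 burnt (F count now 5)
Step 2: +6 fires, +5 burnt (F count now 6)
Step 3: +4 fires, +6 burnt (F count now 4)
Step 4: +3 fires, +4 burnt (F count now 3)
Step 5: +3 fires, +3 burnt (F count now 3)
Step 6: +2 fires, +3 burnt (F count now 2)
Step 7: +1 fires, +2 burnt (F count now 1)
Step 8: +0 fires, +1 burnt (F count now 0)
Fire out after step 8
Initially T: 28, now '.': 32
Total burnt (originally-T cells now '.'): 24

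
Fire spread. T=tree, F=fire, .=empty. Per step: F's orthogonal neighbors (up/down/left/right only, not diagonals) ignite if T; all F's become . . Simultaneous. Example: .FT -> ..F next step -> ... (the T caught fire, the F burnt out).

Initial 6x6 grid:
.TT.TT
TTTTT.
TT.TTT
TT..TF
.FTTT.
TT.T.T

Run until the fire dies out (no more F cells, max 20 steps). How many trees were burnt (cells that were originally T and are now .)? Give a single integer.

Answer: 23

Derivation:
Step 1: +5 fires, +2 burnt (F count now 5)
Step 2: +6 fires, +5 burnt (F count now 6)
Step 3: +5 fires, +6 burnt (F count now 5)
Step 4: +5 fires, +5 burnt (F count now 5)
Step 5: +2 fires, +5 burnt (F count now 2)
Step 6: +0 fires, +2 burnt (F count now 0)
Fire out after step 6
Initially T: 24, now '.': 35
Total burnt (originally-T cells now '.'): 23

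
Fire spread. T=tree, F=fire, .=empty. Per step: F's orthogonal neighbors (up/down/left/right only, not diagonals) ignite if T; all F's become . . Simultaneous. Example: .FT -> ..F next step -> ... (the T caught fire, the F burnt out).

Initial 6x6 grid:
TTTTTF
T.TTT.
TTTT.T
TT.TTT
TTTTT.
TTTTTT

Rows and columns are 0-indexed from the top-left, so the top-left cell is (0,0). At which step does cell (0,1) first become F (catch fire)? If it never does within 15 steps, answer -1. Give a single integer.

Step 1: cell (0,1)='T' (+1 fires, +1 burnt)
Step 2: cell (0,1)='T' (+2 fires, +1 burnt)
Step 3: cell (0,1)='T' (+2 fires, +2 burnt)
Step 4: cell (0,1)='F' (+3 fires, +2 burnt)
  -> target ignites at step 4
Step 5: cell (0,1)='.' (+3 fires, +3 burnt)
Step 6: cell (0,1)='.' (+4 fires, +3 burnt)
Step 7: cell (0,1)='.' (+6 fires, +4 burnt)
Step 8: cell (0,1)='.' (+5 fires, +6 burnt)
Step 9: cell (0,1)='.' (+3 fires, +5 burnt)
Step 10: cell (0,1)='.' (+1 fires, +3 burnt)
Step 11: cell (0,1)='.' (+0 fires, +1 burnt)
  fire out at step 11

4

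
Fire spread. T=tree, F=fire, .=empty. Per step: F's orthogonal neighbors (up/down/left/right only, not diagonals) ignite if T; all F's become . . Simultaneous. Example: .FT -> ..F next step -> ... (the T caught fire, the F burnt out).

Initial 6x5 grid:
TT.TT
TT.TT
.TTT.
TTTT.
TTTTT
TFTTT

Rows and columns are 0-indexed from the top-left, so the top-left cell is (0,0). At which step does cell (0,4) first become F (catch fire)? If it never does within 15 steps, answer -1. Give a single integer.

Step 1: cell (0,4)='T' (+3 fires, +1 burnt)
Step 2: cell (0,4)='T' (+4 fires, +3 burnt)
Step 3: cell (0,4)='T' (+5 fires, +4 burnt)
Step 4: cell (0,4)='T' (+4 fires, +5 burnt)
Step 5: cell (0,4)='T' (+3 fires, +4 burnt)
Step 6: cell (0,4)='T' (+2 fires, +3 burnt)
Step 7: cell (0,4)='T' (+2 fires, +2 burnt)
Step 8: cell (0,4)='F' (+1 fires, +2 burnt)
  -> target ignites at step 8
Step 9: cell (0,4)='.' (+0 fires, +1 burnt)
  fire out at step 9

8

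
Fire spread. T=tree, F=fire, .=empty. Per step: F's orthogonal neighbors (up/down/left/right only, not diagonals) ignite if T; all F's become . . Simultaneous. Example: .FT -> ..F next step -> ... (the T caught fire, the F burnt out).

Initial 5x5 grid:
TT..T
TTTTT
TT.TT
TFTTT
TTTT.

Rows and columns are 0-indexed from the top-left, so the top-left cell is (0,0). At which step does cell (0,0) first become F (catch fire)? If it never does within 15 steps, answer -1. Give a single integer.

Step 1: cell (0,0)='T' (+4 fires, +1 burnt)
Step 2: cell (0,0)='T' (+5 fires, +4 burnt)
Step 3: cell (0,0)='T' (+6 fires, +5 burnt)
Step 4: cell (0,0)='F' (+3 fires, +6 burnt)
  -> target ignites at step 4
Step 5: cell (0,0)='.' (+1 fires, +3 burnt)
Step 6: cell (0,0)='.' (+1 fires, +1 burnt)
Step 7: cell (0,0)='.' (+0 fires, +1 burnt)
  fire out at step 7

4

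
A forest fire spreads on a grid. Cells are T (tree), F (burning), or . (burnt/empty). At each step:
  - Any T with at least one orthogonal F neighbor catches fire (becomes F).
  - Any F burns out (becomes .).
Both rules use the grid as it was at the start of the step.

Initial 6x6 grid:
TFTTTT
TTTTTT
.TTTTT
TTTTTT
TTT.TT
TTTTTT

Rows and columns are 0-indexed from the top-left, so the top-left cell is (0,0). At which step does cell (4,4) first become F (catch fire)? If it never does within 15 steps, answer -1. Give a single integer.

Step 1: cell (4,4)='T' (+3 fires, +1 burnt)
Step 2: cell (4,4)='T' (+4 fires, +3 burnt)
Step 3: cell (4,4)='T' (+4 fires, +4 burnt)
Step 4: cell (4,4)='T' (+6 fires, +4 burnt)
Step 5: cell (4,4)='T' (+6 fires, +6 burnt)
Step 6: cell (4,4)='T' (+4 fires, +6 burnt)
Step 7: cell (4,4)='F' (+3 fires, +4 burnt)
  -> target ignites at step 7
Step 8: cell (4,4)='.' (+2 fires, +3 burnt)
Step 9: cell (4,4)='.' (+1 fires, +2 burnt)
Step 10: cell (4,4)='.' (+0 fires, +1 burnt)
  fire out at step 10

7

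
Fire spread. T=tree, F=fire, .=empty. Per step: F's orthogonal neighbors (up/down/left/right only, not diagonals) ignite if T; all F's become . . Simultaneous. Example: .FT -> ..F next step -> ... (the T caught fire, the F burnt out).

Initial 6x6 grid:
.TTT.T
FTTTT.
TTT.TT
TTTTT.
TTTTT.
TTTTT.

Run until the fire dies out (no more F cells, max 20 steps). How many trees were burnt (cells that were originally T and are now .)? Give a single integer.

Step 1: +2 fires, +1 burnt (F count now 2)
Step 2: +4 fires, +2 burnt (F count now 4)
Step 3: +5 fires, +4 burnt (F count now 5)
Step 4: +5 fires, +5 burnt (F count now 5)
Step 5: +4 fires, +5 burnt (F count now 4)
Step 6: +4 fires, +4 burnt (F count now 4)
Step 7: +2 fires, +4 burnt (F count now 2)
Step 8: +1 fires, +2 burnt (F count now 1)
Step 9: +0 fires, +1 burnt (F count now 0)
Fire out after step 9
Initially T: 28, now '.': 35
Total burnt (originally-T cells now '.'): 27

Answer: 27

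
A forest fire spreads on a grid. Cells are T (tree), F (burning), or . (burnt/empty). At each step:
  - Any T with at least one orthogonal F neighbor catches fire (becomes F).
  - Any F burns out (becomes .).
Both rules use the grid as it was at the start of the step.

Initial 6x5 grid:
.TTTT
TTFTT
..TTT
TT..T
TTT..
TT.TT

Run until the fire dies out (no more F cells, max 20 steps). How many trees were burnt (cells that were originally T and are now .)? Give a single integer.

Answer: 12

Derivation:
Step 1: +4 fires, +1 burnt (F count now 4)
Step 2: +5 fires, +4 burnt (F count now 5)
Step 3: +2 fires, +5 burnt (F count now 2)
Step 4: +1 fires, +2 burnt (F count now 1)
Step 5: +0 fires, +1 burnt (F count now 0)
Fire out after step 5
Initially T: 21, now '.': 21
Total burnt (originally-T cells now '.'): 12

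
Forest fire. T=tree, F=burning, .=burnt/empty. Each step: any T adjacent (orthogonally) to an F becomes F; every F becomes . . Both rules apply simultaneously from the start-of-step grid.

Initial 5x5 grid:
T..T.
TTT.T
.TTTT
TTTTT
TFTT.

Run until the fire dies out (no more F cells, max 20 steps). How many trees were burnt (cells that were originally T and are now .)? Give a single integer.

Answer: 17

Derivation:
Step 1: +3 fires, +1 burnt (F count now 3)
Step 2: +4 fires, +3 burnt (F count now 4)
Step 3: +3 fires, +4 burnt (F count now 3)
Step 4: +4 fires, +3 burnt (F count now 4)
Step 5: +2 fires, +4 burnt (F count now 2)
Step 6: +1 fires, +2 burnt (F count now 1)
Step 7: +0 fires, +1 burnt (F count now 0)
Fire out after step 7
Initially T: 18, now '.': 24
Total burnt (originally-T cells now '.'): 17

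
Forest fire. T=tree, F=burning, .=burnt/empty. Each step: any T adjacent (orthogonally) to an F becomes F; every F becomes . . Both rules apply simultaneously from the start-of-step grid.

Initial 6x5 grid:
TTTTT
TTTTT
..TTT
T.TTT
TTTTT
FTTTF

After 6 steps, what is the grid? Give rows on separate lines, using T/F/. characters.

Step 1: 4 trees catch fire, 2 burn out
  TTTTT
  TTTTT
  ..TTT
  T.TTT
  FTTTF
  .FTF.
Step 2: 5 trees catch fire, 4 burn out
  TTTTT
  TTTTT
  ..TTT
  F.TTF
  .FTF.
  ..F..
Step 3: 3 trees catch fire, 5 burn out
  TTTTT
  TTTTT
  ..TTF
  ..TF.
  ..F..
  .....
Step 4: 3 trees catch fire, 3 burn out
  TTTTT
  TTTTF
  ..TF.
  ..F..
  .....
  .....
Step 5: 3 trees catch fire, 3 burn out
  TTTTF
  TTTF.
  ..F..
  .....
  .....
  .....
Step 6: 2 trees catch fire, 3 burn out
  TTTF.
  TTF..
  .....
  .....
  .....
  .....

TTTF.
TTF..
.....
.....
.....
.....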